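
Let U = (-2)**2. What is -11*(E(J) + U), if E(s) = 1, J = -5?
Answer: -55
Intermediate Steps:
U = 4
-11*(E(J) + U) = -11*(1 + 4) = -11*5 = -55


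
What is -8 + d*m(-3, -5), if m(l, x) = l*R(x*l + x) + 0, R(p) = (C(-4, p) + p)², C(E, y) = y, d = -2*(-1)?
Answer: -2408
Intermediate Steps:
d = 2
R(p) = 4*p² (R(p) = (p + p)² = (2*p)² = 4*p²)
m(l, x) = 4*l*(x + l*x)² (m(l, x) = l*(4*(x*l + x)²) + 0 = l*(4*(l*x + x)²) + 0 = l*(4*(x + l*x)²) + 0 = 4*l*(x + l*x)² + 0 = 4*l*(x + l*x)²)
-8 + d*m(-3, -5) = -8 + 2*(4*(-3)*(-5)²*(1 - 3)²) = -8 + 2*(4*(-3)*25*(-2)²) = -8 + 2*(4*(-3)*25*4) = -8 + 2*(-1200) = -8 - 2400 = -2408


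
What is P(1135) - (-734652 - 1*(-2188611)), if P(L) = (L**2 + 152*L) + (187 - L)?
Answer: 5838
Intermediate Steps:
P(L) = 187 + L**2 + 151*L
P(1135) - (-734652 - 1*(-2188611)) = (187 + 1135**2 + 151*1135) - (-734652 - 1*(-2188611)) = (187 + 1288225 + 171385) - (-734652 + 2188611) = 1459797 - 1*1453959 = 1459797 - 1453959 = 5838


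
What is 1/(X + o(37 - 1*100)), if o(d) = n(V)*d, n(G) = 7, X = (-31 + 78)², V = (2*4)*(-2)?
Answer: 1/1768 ≈ 0.00056561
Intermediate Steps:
V = -16 (V = 8*(-2) = -16)
X = 2209 (X = 47² = 2209)
o(d) = 7*d
1/(X + o(37 - 1*100)) = 1/(2209 + 7*(37 - 1*100)) = 1/(2209 + 7*(37 - 100)) = 1/(2209 + 7*(-63)) = 1/(2209 - 441) = 1/1768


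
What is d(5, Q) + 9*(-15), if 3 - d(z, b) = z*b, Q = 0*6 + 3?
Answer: -147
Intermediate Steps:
Q = 3 (Q = 0 + 3 = 3)
d(z, b) = 3 - b*z (d(z, b) = 3 - z*b = 3 - b*z)
d(5, Q) + 9*(-15) = (3 - 1*3*5) + 9*(-15) = (3 - 15) - 135 = -12 - 135 = -147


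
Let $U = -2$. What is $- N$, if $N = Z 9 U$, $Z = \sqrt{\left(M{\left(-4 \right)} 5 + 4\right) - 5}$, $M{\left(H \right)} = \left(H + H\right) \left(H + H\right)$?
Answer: $18 \sqrt{319} \approx 321.49$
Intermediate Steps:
$M{\left(H \right)} = 4 H^{2}$ ($M{\left(H \right)} = 2 H 2 H = 4 H^{2}$)
$Z = \sqrt{319}$ ($Z = \sqrt{\left(4 \left(-4\right)^{2} \cdot 5 + 4\right) - 5} = \sqrt{\left(4 \cdot 16 \cdot 5 + 4\right) - 5} = \sqrt{\left(64 \cdot 5 + 4\right) - 5} = \sqrt{\left(320 + 4\right) - 5} = \sqrt{324 - 5} = \sqrt{319} \approx 17.861$)
$N = - 18 \sqrt{319}$ ($N = \sqrt{319} \cdot 9 \left(-2\right) = 9 \sqrt{319} \left(-2\right) = - 18 \sqrt{319} \approx -321.49$)
$- N = - \left(-18\right) \sqrt{319} = 18 \sqrt{319}$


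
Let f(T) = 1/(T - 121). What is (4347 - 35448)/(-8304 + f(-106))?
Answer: 1008561/269287 ≈ 3.7453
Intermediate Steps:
f(T) = 1/(-121 + T)
(4347 - 35448)/(-8304 + f(-106)) = (4347 - 35448)/(-8304 + 1/(-121 - 106)) = -31101/(-8304 + 1/(-227)) = -31101/(-8304 - 1/227) = -31101/(-1885009/227) = -31101*(-227/1885009) = 1008561/269287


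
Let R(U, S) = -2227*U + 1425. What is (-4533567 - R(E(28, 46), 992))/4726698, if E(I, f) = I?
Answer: -2236318/2363349 ≈ -0.94625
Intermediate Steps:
R(U, S) = 1425 - 2227*U
(-4533567 - R(E(28, 46), 992))/4726698 = (-4533567 - (1425 - 2227*28))/4726698 = (-4533567 - (1425 - 62356))*(1/4726698) = (-4533567 - 1*(-60931))*(1/4726698) = (-4533567 + 60931)*(1/4726698) = -4472636*1/4726698 = -2236318/2363349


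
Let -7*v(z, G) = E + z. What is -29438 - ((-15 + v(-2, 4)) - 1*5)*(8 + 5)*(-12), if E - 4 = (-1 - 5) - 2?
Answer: -226970/7 ≈ -32424.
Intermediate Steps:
E = -4 (E = 4 + ((-1 - 5) - 2) = 4 + (-6 - 2) = 4 - 8 = -4)
v(z, G) = 4/7 - z/7 (v(z, G) = -(-4 + z)/7 = 4/7 - z/7)
-29438 - ((-15 + v(-2, 4)) - 1*5)*(8 + 5)*(-12) = -29438 - ((-15 + (4/7 - ⅐*(-2))) - 1*5)*(8 + 5)*(-12) = -29438 - ((-15 + (4/7 + 2/7)) - 5)*13*(-12) = -29438 - ((-15 + 6/7) - 5)*(-156) = -29438 - (-99/7 - 5)*(-156) = -29438 - (-134)*(-156)/7 = -29438 - 1*20904/7 = -29438 - 20904/7 = -226970/7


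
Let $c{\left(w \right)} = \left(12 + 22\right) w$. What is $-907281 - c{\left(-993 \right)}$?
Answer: $-873519$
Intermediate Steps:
$c{\left(w \right)} = 34 w$
$-907281 - c{\left(-993 \right)} = -907281 - 34 \left(-993\right) = -907281 - -33762 = -907281 + 33762 = -873519$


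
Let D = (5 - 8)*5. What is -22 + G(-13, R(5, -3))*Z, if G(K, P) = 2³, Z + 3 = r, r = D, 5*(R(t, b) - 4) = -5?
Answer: -166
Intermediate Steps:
D = -15 (D = -3*5 = -15)
R(t, b) = 3 (R(t, b) = 4 + (⅕)*(-5) = 4 - 1 = 3)
r = -15
Z = -18 (Z = -3 - 15 = -18)
G(K, P) = 8
-22 + G(-13, R(5, -3))*Z = -22 + 8*(-18) = -22 - 144 = -166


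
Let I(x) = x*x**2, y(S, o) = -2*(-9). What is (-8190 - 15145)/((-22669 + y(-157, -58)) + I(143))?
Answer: -23335/2901556 ≈ -0.0080422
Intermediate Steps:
y(S, o) = 18
I(x) = x**3
(-8190 - 15145)/((-22669 + y(-157, -58)) + I(143)) = (-8190 - 15145)/((-22669 + 18) + 143**3) = -23335/(-22651 + 2924207) = -23335/2901556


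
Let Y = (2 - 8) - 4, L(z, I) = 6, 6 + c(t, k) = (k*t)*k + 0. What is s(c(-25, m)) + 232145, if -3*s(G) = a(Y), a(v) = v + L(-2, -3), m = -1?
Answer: 696439/3 ≈ 2.3215e+5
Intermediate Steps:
c(t, k) = -6 + t*k² (c(t, k) = -6 + ((k*t)*k + 0) = -6 + (t*k² + 0) = -6 + t*k²)
Y = -10 (Y = -6 - 4 = -10)
a(v) = 6 + v (a(v) = v + 6 = 6 + v)
s(G) = 4/3 (s(G) = -(6 - 10)/3 = -⅓*(-4) = 4/3)
s(c(-25, m)) + 232145 = 4/3 + 232145 = 696439/3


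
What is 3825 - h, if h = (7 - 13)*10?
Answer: 3885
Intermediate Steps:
h = -60 (h = -6*10 = -60)
3825 - h = 3825 - 1*(-60) = 3825 + 60 = 3885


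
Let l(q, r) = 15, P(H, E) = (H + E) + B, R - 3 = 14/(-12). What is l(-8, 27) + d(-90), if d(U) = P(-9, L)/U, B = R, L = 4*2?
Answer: 1619/108 ≈ 14.991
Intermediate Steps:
L = 8
R = 11/6 (R = 3 + 14/(-12) = 3 + 14*(-1/12) = 3 - 7/6 = 11/6 ≈ 1.8333)
B = 11/6 ≈ 1.8333
P(H, E) = 11/6 + E + H (P(H, E) = (H + E) + 11/6 = (E + H) + 11/6 = 11/6 + E + H)
d(U) = 5/(6*U) (d(U) = (11/6 + 8 - 9)/U = 5/(6*U))
l(-8, 27) + d(-90) = 15 + (⅚)/(-90) = 15 + (⅚)*(-1/90) = 15 - 1/108 = 1619/108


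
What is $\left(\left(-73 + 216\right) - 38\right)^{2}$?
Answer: $11025$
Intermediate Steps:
$\left(\left(-73 + 216\right) - 38\right)^{2} = \left(143 - 38\right)^{2} = 105^{2} = 11025$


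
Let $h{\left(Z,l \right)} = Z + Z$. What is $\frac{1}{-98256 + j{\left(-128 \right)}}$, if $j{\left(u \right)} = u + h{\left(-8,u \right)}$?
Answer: $- \frac{1}{98400} \approx -1.0163 \cdot 10^{-5}$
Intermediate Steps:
$h{\left(Z,l \right)} = 2 Z$
$j{\left(u \right)} = -16 + u$ ($j{\left(u \right)} = u + 2 \left(-8\right) = u - 16 = -16 + u$)
$\frac{1}{-98256 + j{\left(-128 \right)}} = \frac{1}{-98256 - 144} = \frac{1}{-98400} = - \frac{1}{98400}$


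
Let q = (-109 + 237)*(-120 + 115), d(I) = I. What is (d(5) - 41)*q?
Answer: 23040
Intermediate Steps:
q = -640 (q = 128*(-5) = -640)
(d(5) - 41)*q = (5 - 41)*(-640) = -36*(-640) = 23040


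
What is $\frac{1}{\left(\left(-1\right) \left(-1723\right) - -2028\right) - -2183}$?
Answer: $\frac{1}{5934} \approx 0.00016852$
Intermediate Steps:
$\frac{1}{\left(\left(-1\right) \left(-1723\right) - -2028\right) - -2183} = \frac{1}{\left(1723 + 2028\right) + 2183} = \frac{1}{3751 + 2183} = \frac{1}{5934}$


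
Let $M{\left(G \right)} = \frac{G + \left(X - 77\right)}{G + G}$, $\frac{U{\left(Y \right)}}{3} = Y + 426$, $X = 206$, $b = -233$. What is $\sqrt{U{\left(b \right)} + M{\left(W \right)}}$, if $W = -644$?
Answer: $\frac{\sqrt{240297974}}{644} \approx 24.071$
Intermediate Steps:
$U{\left(Y \right)} = 1278 + 3 Y$ ($U{\left(Y \right)} = 3 \left(Y + 426\right) = 3 \left(426 + Y\right) = 1278 + 3 Y$)
$M{\left(G \right)} = \frac{129 + G}{2 G}$ ($M{\left(G \right)} = \frac{G + \left(206 - 77\right)}{G + G} = \frac{G + \left(206 - 77\right)}{2 G} = \left(G + 129\right) \frac{1}{2 G} = \left(129 + G\right) \frac{1}{2 G} = \frac{129 + G}{2 G}$)
$\sqrt{U{\left(b \right)} + M{\left(W \right)}} = \sqrt{\left(1278 + 3 \left(-233\right)\right) + \frac{129 - 644}{2 \left(-644\right)}} = \sqrt{\left(1278 - 699\right) + \frac{1}{2} \left(- \frac{1}{644}\right) \left(-515\right)} = \sqrt{579 + \frac{515}{1288}} = \sqrt{\frac{746267}{1288}} = \frac{\sqrt{240297974}}{644}$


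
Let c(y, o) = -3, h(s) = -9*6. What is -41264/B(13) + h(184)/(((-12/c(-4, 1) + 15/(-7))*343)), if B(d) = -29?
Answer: 26283602/18473 ≈ 1422.8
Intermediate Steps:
h(s) = -54
-41264/B(13) + h(184)/(((-12/c(-4, 1) + 15/(-7))*343)) = -41264/(-29) - 54*1/(343*(-12/(-3) + 15/(-7))) = -41264*(-1/29) - 54*1/(343*(-12*(-⅓) + 15*(-⅐))) = 41264/29 - 54*1/(343*(4 - 15/7)) = 41264/29 - 54/((13/7)*343) = 41264/29 - 54/637 = 26283602/18473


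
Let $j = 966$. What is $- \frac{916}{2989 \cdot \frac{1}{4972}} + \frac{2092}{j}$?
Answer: $- \frac{313803646}{206241} \approx -1521.5$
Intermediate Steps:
$- \frac{916}{2989 \cdot \frac{1}{4972}} + \frac{2092}{j} = - \frac{916}{2989 \cdot \frac{1}{4972}} + \frac{2092}{966} = - \frac{916}{2989 \cdot \frac{1}{4972}} + 2092 \cdot \frac{1}{966} = - \frac{916}{\frac{2989}{4972}} + \frac{1046}{483} = \left(-916\right) \frac{4972}{2989} + \frac{1046}{483} = - \frac{4554352}{2989} + \frac{1046}{483} = - \frac{313803646}{206241}$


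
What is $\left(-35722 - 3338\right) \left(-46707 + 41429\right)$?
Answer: $206158680$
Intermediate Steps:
$\left(-35722 - 3338\right) \left(-46707 + 41429\right) = \left(-39060\right) \left(-5278\right) = 206158680$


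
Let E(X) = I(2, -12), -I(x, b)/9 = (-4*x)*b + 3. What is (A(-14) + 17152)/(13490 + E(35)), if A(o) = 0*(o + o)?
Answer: 17152/12599 ≈ 1.3614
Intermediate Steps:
A(o) = 0 (A(o) = 0*(2*o) = 0)
I(x, b) = -27 + 36*b*x (I(x, b) = -9*((-4*x)*b + 3) = -9*(-4*b*x + 3) = -9*(3 - 4*b*x) = -27 + 36*b*x)
E(X) = -891 (E(X) = -27 + 36*(-12)*2 = -27 - 864 = -891)
(A(-14) + 17152)/(13490 + E(35)) = (0 + 17152)/(13490 - 891) = 17152/12599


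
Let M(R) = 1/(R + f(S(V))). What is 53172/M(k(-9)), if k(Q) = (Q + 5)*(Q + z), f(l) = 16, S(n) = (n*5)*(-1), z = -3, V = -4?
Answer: 3403008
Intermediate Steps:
S(n) = -5*n (S(n) = (5*n)*(-1) = -5*n)
k(Q) = (-3 + Q)*(5 + Q) (k(Q) = (Q + 5)*(Q - 3) = (5 + Q)*(-3 + Q) = (-3 + Q)*(5 + Q))
M(R) = 1/(16 + R) (M(R) = 1/(R + 16) = 1/(16 + R))
53172/M(k(-9)) = 53172/(1/(16 + (-15 + (-9)**2 + 2*(-9)))) = 53172/(1/(16 + (-15 + 81 - 18))) = 53172/(1/(16 + 48)) = 53172/(1/64) = 53172*64 = 3403008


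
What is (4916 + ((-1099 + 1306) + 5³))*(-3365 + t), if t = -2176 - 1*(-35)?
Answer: -28895488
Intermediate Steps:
t = -2141 (t = -2176 + 35 = -2141)
(4916 + ((-1099 + 1306) + 5³))*(-3365 + t) = (4916 + ((-1099 + 1306) + 5³))*(-3365 - 2141) = (4916 + (207 + 125))*(-5506) = (4916 + 332)*(-5506) = 5248*(-5506) = -28895488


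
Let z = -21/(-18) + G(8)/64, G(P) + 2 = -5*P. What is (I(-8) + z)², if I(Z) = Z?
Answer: 516961/9216 ≈ 56.094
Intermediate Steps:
G(P) = -2 - 5*P
z = 49/96 (z = -21/(-18) + (-2 - 5*8)/64 = -21*(-1/18) + (-2 - 40)*(1/64) = 7/6 - 42*1/64 = 7/6 - 21/32 = 49/96 ≈ 0.51042)
(I(-8) + z)² = (-8 + 49/96)² = (-719/96)² = 516961/9216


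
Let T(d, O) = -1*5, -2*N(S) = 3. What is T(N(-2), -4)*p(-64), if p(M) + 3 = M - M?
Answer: 15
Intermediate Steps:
p(M) = -3 (p(M) = -3 + (M - M) = -3 + 0 = -3)
N(S) = -3/2 (N(S) = -½*3 = -3/2)
T(d, O) = -5
T(N(-2), -4)*p(-64) = -5*(-3) = 15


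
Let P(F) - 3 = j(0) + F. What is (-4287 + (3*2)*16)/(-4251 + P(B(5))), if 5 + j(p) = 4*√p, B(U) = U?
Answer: 1397/1416 ≈ 0.98658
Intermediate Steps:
j(p) = -5 + 4*√p
P(F) = -2 + F (P(F) = 3 + ((-5 + 4*√0) + F) = 3 + ((-5 + 4*0) + F) = 3 + ((-5 + 0) + F) = 3 + (-5 + F) = -2 + F)
(-4287 + (3*2)*16)/(-4251 + P(B(5))) = (-4287 + (3*2)*16)/(-4251 + (-2 + 5)) = (-4287 + 6*16)/(-4251 + 3) = (-4287 + 96)/(-4248) = -4191*(-1/4248) = 1397/1416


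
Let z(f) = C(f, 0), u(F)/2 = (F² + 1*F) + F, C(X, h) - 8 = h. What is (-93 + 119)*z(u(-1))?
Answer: 208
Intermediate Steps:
C(X, h) = 8 + h
u(F) = 2*F² + 4*F (u(F) = 2*((F² + 1*F) + F) = 2*((F² + F) + F) = 2*((F + F²) + F) = 2*(F² + 2*F) = 2*F² + 4*F)
z(f) = 8 (z(f) = 8 + 0 = 8)
(-93 + 119)*z(u(-1)) = (-93 + 119)*8 = 26*8 = 208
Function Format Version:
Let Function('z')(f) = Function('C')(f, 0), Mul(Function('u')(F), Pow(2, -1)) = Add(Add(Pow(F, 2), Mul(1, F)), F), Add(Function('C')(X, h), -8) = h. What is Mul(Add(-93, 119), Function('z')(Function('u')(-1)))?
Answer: 208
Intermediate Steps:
Function('C')(X, h) = Add(8, h)
Function('u')(F) = Add(Mul(2, Pow(F, 2)), Mul(4, F)) (Function('u')(F) = Mul(2, Add(Add(Pow(F, 2), Mul(1, F)), F)) = Mul(2, Add(Add(Pow(F, 2), F), F)) = Mul(2, Add(Add(F, Pow(F, 2)), F)) = Mul(2, Add(Pow(F, 2), Mul(2, F))) = Add(Mul(2, Pow(F, 2)), Mul(4, F)))
Function('z')(f) = 8 (Function('z')(f) = Add(8, 0) = 8)
Mul(Add(-93, 119), Function('z')(Function('u')(-1))) = Mul(Add(-93, 119), 8) = Mul(26, 8) = 208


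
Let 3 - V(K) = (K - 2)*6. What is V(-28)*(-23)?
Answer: -4209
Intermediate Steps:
V(K) = 15 - 6*K (V(K) = 3 - (K - 2)*6 = 3 - (-2 + K)*6 = 3 - (-12 + 6*K) = 3 + (12 - 6*K) = 15 - 6*K)
V(-28)*(-23) = (15 - 6*(-28))*(-23) = (15 + 168)*(-23) = 183*(-23) = -4209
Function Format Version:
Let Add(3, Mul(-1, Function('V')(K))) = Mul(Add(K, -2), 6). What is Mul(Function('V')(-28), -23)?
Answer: -4209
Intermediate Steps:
Function('V')(K) = Add(15, Mul(-6, K)) (Function('V')(K) = Add(3, Mul(-1, Mul(Add(K, -2), 6))) = Add(3, Mul(-1, Mul(Add(-2, K), 6))) = Add(3, Mul(-1, Add(-12, Mul(6, K)))) = Add(3, Add(12, Mul(-6, K))) = Add(15, Mul(-6, K)))
Mul(Function('V')(-28), -23) = Mul(Add(15, Mul(-6, -28)), -23) = Mul(Add(15, 168), -23) = Mul(183, -23) = -4209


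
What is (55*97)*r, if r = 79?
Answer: 421465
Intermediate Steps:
(55*97)*r = (55*97)*79 = 5335*79 = 421465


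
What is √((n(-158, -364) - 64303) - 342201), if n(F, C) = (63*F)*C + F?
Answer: √3216594 ≈ 1793.5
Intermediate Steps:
n(F, C) = F + 63*C*F (n(F, C) = 63*C*F + F = F + 63*C*F)
√((n(-158, -364) - 64303) - 342201) = √((-158*(1 + 63*(-364)) - 64303) - 342201) = √((-158*(1 - 22932) - 64303) - 342201) = √((-158*(-22931) - 64303) - 342201) = √((3623098 - 64303) - 342201) = √(3558795 - 342201) = √3216594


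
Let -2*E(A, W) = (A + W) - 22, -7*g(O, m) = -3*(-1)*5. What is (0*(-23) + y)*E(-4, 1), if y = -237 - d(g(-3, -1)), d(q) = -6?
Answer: -5775/2 ≈ -2887.5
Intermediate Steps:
g(O, m) = -15/7 (g(O, m) = -(-3*(-1))*5/7 = -3*5/7 = -⅐*15 = -15/7)
E(A, W) = 11 - A/2 - W/2 (E(A, W) = -((A + W) - 22)/2 = -(-22 + A + W)/2 = 11 - A/2 - W/2)
y = -231 (y = -237 - 1*(-6) = -237 + 6 = -231)
(0*(-23) + y)*E(-4, 1) = (0*(-23) - 231)*(11 - ½*(-4) - ½*1) = (0 - 231)*(11 + 2 - ½) = -231*25/2 = -5775/2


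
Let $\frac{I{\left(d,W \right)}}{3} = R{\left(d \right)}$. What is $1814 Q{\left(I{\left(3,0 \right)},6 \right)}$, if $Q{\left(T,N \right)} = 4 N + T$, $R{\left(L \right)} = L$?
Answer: $59862$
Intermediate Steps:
$I{\left(d,W \right)} = 3 d$
$Q{\left(T,N \right)} = T + 4 N$
$1814 Q{\left(I{\left(3,0 \right)},6 \right)} = 1814 \left(3 \cdot 3 + 4 \cdot 6\right) = 1814 \left(9 + 24\right) = 1814 \cdot 33 = 59862$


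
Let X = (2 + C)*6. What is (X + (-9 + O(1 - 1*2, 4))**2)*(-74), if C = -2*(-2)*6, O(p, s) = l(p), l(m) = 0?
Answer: -17538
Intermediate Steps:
O(p, s) = 0
C = 24 (C = 4*6 = 24)
X = 156 (X = (2 + 24)*6 = 26*6 = 156)
(X + (-9 + O(1 - 1*2, 4))**2)*(-74) = (156 + (-9 + 0)**2)*(-74) = (156 + (-9)**2)*(-74) = (156 + 81)*(-74) = 237*(-74) = -17538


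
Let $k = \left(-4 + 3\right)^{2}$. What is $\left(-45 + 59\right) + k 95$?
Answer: $109$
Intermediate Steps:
$k = 1$ ($k = \left(-1\right)^{2} = 1$)
$\left(-45 + 59\right) + k 95 = \left(-45 + 59\right) + 1 \cdot 95 = 14 + 95 = 109$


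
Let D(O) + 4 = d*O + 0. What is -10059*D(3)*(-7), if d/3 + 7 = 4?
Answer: -2182803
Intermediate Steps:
d = -9 (d = -21 + 3*4 = -21 + 12 = -9)
D(O) = -4 - 9*O (D(O) = -4 + (-9*O + 0) = -4 - 9*O)
-10059*D(3)*(-7) = -10059*(-4 - 9*3)*(-7) = -10059*(-4 - 27)*(-7) = -(-311829)*(-7) = -10059*217 = -2182803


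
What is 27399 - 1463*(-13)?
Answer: 46418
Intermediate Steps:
27399 - 1463*(-13) = 27399 + 19019 = 46418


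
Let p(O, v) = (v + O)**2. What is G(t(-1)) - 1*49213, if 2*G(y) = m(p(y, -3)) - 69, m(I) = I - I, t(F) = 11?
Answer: -98495/2 ≈ -49248.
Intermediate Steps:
p(O, v) = (O + v)**2
m(I) = 0
G(y) = -69/2 (G(y) = (0 - 69)/2 = (1/2)*(-69) = -69/2)
G(t(-1)) - 1*49213 = -69/2 - 1*49213 = -69/2 - 49213 = -98495/2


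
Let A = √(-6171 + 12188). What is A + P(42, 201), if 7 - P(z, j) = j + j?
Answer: -395 + √6017 ≈ -317.43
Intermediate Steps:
P(z, j) = 7 - 2*j (P(z, j) = 7 - (j + j) = 7 - 2*j)
A = √6017 ≈ 77.569
A + P(42, 201) = √6017 + (7 - 2*201) = √6017 + (7 - 402) = √6017 - 395 = -395 + √6017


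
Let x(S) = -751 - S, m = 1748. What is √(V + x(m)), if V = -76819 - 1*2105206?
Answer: 2*I*√546131 ≈ 1478.0*I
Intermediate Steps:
V = -2182025 (V = -76819 - 2105206 = -2182025)
√(V + x(m)) = √(-2182025 + (-751 - 1*1748)) = √(-2182025 + (-751 - 1748)) = √(-2182025 - 2499) = √(-2184524) = 2*I*√546131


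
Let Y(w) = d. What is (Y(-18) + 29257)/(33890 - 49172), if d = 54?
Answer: -29311/15282 ≈ -1.9180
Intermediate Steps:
Y(w) = 54
(Y(-18) + 29257)/(33890 - 49172) = (54 + 29257)/(33890 - 49172) = 29311/(-15282) = 29311*(-1/15282) = -29311/15282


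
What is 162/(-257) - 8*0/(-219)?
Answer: -162/257 ≈ -0.63035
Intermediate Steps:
162/(-257) - 8*0/(-219) = 162*(-1/257) + 0*(-1/219) = -162/257 + 0 = -162/257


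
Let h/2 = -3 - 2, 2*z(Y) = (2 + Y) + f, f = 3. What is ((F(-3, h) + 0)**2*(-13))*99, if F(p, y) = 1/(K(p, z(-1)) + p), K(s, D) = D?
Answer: -1287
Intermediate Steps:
z(Y) = 5/2 + Y/2 (z(Y) = ((2 + Y) + 3)/2 = (5 + Y)/2 = 5/2 + Y/2)
h = -10 (h = 2*(-3 - 2) = 2*(-5) = -10)
F(p, y) = 1/(2 + p) (F(p, y) = 1/((5/2 + (1/2)*(-1)) + p) = 1/((5/2 - 1/2) + p) = 1/(2 + p))
((F(-3, h) + 0)**2*(-13))*99 = ((1/(2 - 3) + 0)**2*(-13))*99 = ((1/(-1) + 0)**2*(-13))*99 = ((-1 + 0)**2*(-13))*99 = ((-1)**2*(-13))*99 = (1*(-13))*99 = -13*99 = -1287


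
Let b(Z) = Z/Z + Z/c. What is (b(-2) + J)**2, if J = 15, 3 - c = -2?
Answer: 6084/25 ≈ 243.36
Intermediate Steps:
c = 5 (c = 3 - 1*(-2) = 3 + 2 = 5)
b(Z) = 1 + Z/5 (b(Z) = Z/Z + Z/5 = 1 + Z*(1/5) = 1 + Z/5)
(b(-2) + J)**2 = ((1 + (1/5)*(-2)) + 15)**2 = ((1 - 2/5) + 15)**2 = (3/5 + 15)**2 = (78/5)**2 = 6084/25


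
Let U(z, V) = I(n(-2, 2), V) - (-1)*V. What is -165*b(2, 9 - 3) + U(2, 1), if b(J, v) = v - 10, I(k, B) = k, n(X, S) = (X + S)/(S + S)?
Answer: 661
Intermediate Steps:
n(X, S) = (S + X)/(2*S) (n(X, S) = (S + X)/((2*S)) = (S + X)*(1/(2*S)) = (S + X)/(2*S))
b(J, v) = -10 + v
U(z, V) = V (U(z, V) = (½)*(2 - 2)/2 - (-1)*V = (½)*(½)*0 + V = 0 + V = V)
-165*b(2, 9 - 3) + U(2, 1) = -165*(-10 + (9 - 3)) + 1 = -165*(-10 + 6) + 1 = -165*(-4) + 1 = 660 + 1 = 661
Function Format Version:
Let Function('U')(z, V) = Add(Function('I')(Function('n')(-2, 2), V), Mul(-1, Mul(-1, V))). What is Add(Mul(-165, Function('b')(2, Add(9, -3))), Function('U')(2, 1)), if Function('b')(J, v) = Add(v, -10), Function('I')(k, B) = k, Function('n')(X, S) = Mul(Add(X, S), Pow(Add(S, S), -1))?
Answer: 661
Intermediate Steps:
Function('n')(X, S) = Mul(Rational(1, 2), Pow(S, -1), Add(S, X)) (Function('n')(X, S) = Mul(Add(S, X), Pow(Mul(2, S), -1)) = Mul(Add(S, X), Mul(Rational(1, 2), Pow(S, -1))) = Mul(Rational(1, 2), Pow(S, -1), Add(S, X)))
Function('b')(J, v) = Add(-10, v)
Function('U')(z, V) = V (Function('U')(z, V) = Add(Mul(Rational(1, 2), Pow(2, -1), Add(2, -2)), Mul(-1, Mul(-1, V))) = Add(Mul(Rational(1, 2), Rational(1, 2), 0), V) = Add(0, V) = V)
Add(Mul(-165, Function('b')(2, Add(9, -3))), Function('U')(2, 1)) = Add(Mul(-165, Add(-10, Add(9, -3))), 1) = Add(Mul(-165, Add(-10, 6)), 1) = Add(Mul(-165, -4), 1) = Add(660, 1) = 661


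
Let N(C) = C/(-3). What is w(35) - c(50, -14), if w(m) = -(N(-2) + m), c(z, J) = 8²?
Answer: -299/3 ≈ -99.667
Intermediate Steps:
N(C) = -C/3 (N(C) = C*(-⅓) = -C/3)
c(z, J) = 64
w(m) = -⅔ - m (w(m) = -(-⅓*(-2) + m) = -(⅔ + m) = -⅔ - m)
w(35) - c(50, -14) = (-⅔ - 1*35) - 1*64 = (-⅔ - 35) - 64 = -107/3 - 64 = -299/3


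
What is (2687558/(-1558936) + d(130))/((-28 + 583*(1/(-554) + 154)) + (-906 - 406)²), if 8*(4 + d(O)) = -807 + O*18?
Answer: 80276763093/782077432038812 ≈ 0.00010265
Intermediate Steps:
d(O) = -839/8 + 9*O/4 (d(O) = -4 + (-807 + O*18)/8 = -4 + (-807 + 18*O)/8 = -4 + (-807/8 + 9*O/4) = -839/8 + 9*O/4)
(2687558/(-1558936) + d(130))/((-28 + 583*(1/(-554) + 154)) + (-906 - 406)²) = (2687558/(-1558936) + (-839/8 + (9/4)*130))/((-28 + 583*(1/(-554) + 154)) + (-906 - 406)²) = (2687558*(-1/1558936) + (-839/8 + 585/2))/((-28 + 583*(-1/554 + 154)) + (-1312)²) = (-1343779/779468 + 1501/8)/((-28 + 583*(85315/554)) + 1721344) = 289807809/(1558936*((-28 + 49738645/554) + 1721344)) = 289807809/(1558936*(49723133/554 + 1721344)) = 289807809/(1558936*(1003347709/554)) = (289807809/1558936)*(554/1003347709) = 80276763093/782077432038812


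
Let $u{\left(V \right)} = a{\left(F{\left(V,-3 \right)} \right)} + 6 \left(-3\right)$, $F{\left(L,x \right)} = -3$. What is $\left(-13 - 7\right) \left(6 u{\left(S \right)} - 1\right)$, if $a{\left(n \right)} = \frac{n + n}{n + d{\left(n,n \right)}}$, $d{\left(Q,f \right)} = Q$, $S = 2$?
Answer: $2060$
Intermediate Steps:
$a{\left(n \right)} = 1$ ($a{\left(n \right)} = \frac{n + n}{n + n} = \frac{2 n}{2 n} = 2 n \frac{1}{2 n} = 1$)
$u{\left(V \right)} = -17$ ($u{\left(V \right)} = 1 + 6 \left(-3\right) = 1 - 18 = -17$)
$\left(-13 - 7\right) \left(6 u{\left(S \right)} - 1\right) = \left(-13 - 7\right) \left(6 \left(-17\right) - 1\right) = - 20 \left(-102 - 1\right) = \left(-20\right) \left(-103\right) = 2060$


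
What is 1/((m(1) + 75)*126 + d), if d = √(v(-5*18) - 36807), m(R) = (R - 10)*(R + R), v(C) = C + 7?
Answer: 513/3687001 - I*√36890/51618014 ≈ 0.00013914 - 3.7209e-6*I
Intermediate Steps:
v(C) = 7 + C
m(R) = 2*R*(-10 + R) (m(R) = (-10 + R)*(2*R) = 2*R*(-10 + R))
d = I*√36890 (d = √((7 - 5*18) - 36807) = √((7 - 90) - 36807) = √(-83 - 36807) = √(-36890) = I*√36890 ≈ 192.07*I)
1/((m(1) + 75)*126 + d) = 1/((2*1*(-10 + 1) + 75)*126 + I*√36890) = 1/((2*1*(-9) + 75)*126 + I*√36890) = 1/((-18 + 75)*126 + I*√36890) = 1/(57*126 + I*√36890) = 1/(7182 + I*√36890)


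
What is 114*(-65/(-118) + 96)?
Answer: 649401/59 ≈ 11007.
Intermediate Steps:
114*(-65/(-118) + 96) = 114*(-65*(-1/118) + 96) = 114*(65/118 + 96) = 114*(11393/118) = 649401/59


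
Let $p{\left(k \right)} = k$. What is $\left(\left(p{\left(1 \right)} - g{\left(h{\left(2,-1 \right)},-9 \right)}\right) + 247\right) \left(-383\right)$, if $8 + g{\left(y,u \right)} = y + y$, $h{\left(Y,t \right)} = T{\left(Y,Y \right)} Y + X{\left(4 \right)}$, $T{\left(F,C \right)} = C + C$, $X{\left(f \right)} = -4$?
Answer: $-94984$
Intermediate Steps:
$T{\left(F,C \right)} = 2 C$
$h{\left(Y,t \right)} = -4 + 2 Y^{2}$ ($h{\left(Y,t \right)} = 2 Y Y - 4 = 2 Y^{2} - 4 = -4 + 2 Y^{2}$)
$g{\left(y,u \right)} = -8 + 2 y$ ($g{\left(y,u \right)} = -8 + \left(y + y\right) = -8 + 2 y$)
$\left(\left(p{\left(1 \right)} - g{\left(h{\left(2,-1 \right)},-9 \right)}\right) + 247\right) \left(-383\right) = \left(\left(1 - \left(-8 + 2 \left(-4 + 2 \cdot 2^{2}\right)\right)\right) + 247\right) \left(-383\right) = \left(\left(1 - \left(-8 + 2 \left(-4 + 2 \cdot 4\right)\right)\right) + 247\right) \left(-383\right) = \left(\left(1 - \left(-8 + 2 \left(-4 + 8\right)\right)\right) + 247\right) \left(-383\right) = \left(\left(1 - \left(-8 + 2 \cdot 4\right)\right) + 247\right) \left(-383\right) = \left(\left(1 - \left(-8 + 8\right)\right) + 247\right) \left(-383\right) = \left(\left(1 - 0\right) + 247\right) \left(-383\right) = \left(\left(1 + 0\right) + 247\right) \left(-383\right) = \left(1 + 247\right) \left(-383\right) = 248 \left(-383\right) = -94984$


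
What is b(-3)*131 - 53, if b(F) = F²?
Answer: 1126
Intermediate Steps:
b(-3)*131 - 53 = (-3)²*131 - 53 = 9*131 - 53 = 1179 - 53 = 1126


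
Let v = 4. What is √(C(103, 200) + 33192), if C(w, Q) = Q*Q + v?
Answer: 2*√18299 ≈ 270.55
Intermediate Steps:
C(w, Q) = 4 + Q² (C(w, Q) = Q*Q + 4 = Q² + 4 = 4 + Q²)
√(C(103, 200) + 33192) = √((4 + 200²) + 33192) = √((4 + 40000) + 33192) = √(40004 + 33192) = √73196 = 2*√18299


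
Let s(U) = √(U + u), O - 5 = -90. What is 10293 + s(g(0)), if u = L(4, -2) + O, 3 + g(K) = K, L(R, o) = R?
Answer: 10293 + 2*I*√21 ≈ 10293.0 + 9.1651*I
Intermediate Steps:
O = -85 (O = 5 - 90 = -85)
g(K) = -3 + K
u = -81 (u = 4 - 85 = -81)
s(U) = √(-81 + U) (s(U) = √(U - 81) = √(-81 + U))
10293 + s(g(0)) = 10293 + √(-81 + (-3 + 0)) = 10293 + √(-81 - 3) = 10293 + √(-84) = 10293 + 2*I*√21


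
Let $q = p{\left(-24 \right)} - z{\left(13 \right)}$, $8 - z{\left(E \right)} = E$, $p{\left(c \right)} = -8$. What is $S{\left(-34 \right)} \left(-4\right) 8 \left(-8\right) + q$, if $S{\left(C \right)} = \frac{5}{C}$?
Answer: $- \frac{691}{17} \approx -40.647$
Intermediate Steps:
$z{\left(E \right)} = 8 - E$
$q = -3$ ($q = -8 - \left(8 - 13\right) = -8 - -5 = -8 + 5 = -3$)
$S{\left(-34 \right)} \left(-4\right) 8 \left(-8\right) + q = \frac{5}{-34} \left(-4\right) 8 \left(-8\right) - 3 = 5 \left(- \frac{1}{34}\right) \left(\left(-32\right) \left(-8\right)\right) - 3 = \left(- \frac{5}{34}\right) 256 - 3 = - \frac{640}{17} - 3 = - \frac{691}{17}$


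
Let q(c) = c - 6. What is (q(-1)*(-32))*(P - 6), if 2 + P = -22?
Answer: -6720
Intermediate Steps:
P = -24 (P = -2 - 22 = -24)
q(c) = -6 + c
(q(-1)*(-32))*(P - 6) = ((-6 - 1)*(-32))*(-24 - 6) = -7*(-32)*(-30) = 224*(-30) = -6720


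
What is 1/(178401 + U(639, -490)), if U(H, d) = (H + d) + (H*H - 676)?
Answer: 1/586195 ≈ 1.7059e-6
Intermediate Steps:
U(H, d) = -676 + H + d + H**2 (U(H, d) = (H + d) + (H**2 - 676) = (H + d) + (-676 + H**2) = -676 + H + d + H**2)
1/(178401 + U(639, -490)) = 1/(178401 + (-676 + 639 - 490 + 639**2)) = 1/(178401 + (-676 + 639 - 490 + 408321)) = 1/(178401 + 407794) = 1/586195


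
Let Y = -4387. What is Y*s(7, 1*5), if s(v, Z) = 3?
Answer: -13161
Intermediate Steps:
Y*s(7, 1*5) = -4387*3 = -13161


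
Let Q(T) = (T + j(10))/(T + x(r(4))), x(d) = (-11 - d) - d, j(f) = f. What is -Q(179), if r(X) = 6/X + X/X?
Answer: -189/163 ≈ -1.1595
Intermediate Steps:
r(X) = 1 + 6/X (r(X) = 6/X + 1 = 1 + 6/X)
x(d) = -11 - 2*d
Q(T) = (10 + T)/(-16 + T) (Q(T) = (T + 10)/(T + (-11 - 2*(6 + 4)/4)) = (10 + T)/(T + (-11 - 10/2)) = (10 + T)/(T + (-11 - 2*5/2)) = (10 + T)/(T + (-11 - 5)) = (10 + T)/(T - 16) = (10 + T)/(-16 + T))
-Q(179) = -(10 + 179)/(-16 + 179) = -189/163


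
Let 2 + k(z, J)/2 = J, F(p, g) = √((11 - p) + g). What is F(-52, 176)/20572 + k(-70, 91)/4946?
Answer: 89/2473 + √239/20572 ≈ 0.036740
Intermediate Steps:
F(p, g) = √(11 + g - p)
k(z, J) = -4 + 2*J
F(-52, 176)/20572 + k(-70, 91)/4946 = √(11 + 176 - 1*(-52))/20572 + (-4 + 2*91)/4946 = √(11 + 176 + 52)*(1/20572) + (-4 + 182)*(1/4946) = √239*(1/20572) + 178*(1/4946) = √239/20572 + 89/2473 = 89/2473 + √239/20572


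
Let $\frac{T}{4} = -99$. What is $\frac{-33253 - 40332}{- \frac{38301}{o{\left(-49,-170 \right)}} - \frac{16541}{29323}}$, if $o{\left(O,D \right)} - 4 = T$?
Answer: $- \frac{120833045480}{159516593} \approx -757.5$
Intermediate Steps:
$T = -396$ ($T = 4 \left(-99\right) = -396$)
$o{\left(O,D \right)} = -392$ ($o{\left(O,D \right)} = 4 - 396 = -392$)
$\frac{-33253 - 40332}{- \frac{38301}{o{\left(-49,-170 \right)}} - \frac{16541}{29323}} = \frac{-33253 - 40332}{- \frac{38301}{-392} - \frac{16541}{29323}} = \frac{-33253 - 40332}{\left(-38301\right) \left(- \frac{1}{392}\right) - \frac{2363}{4189}} = - \frac{73585}{\frac{38301}{392} - \frac{2363}{4189}} = - \frac{73585}{\frac{159516593}{1642088}} = \left(-73585\right) \frac{1642088}{159516593} = - \frac{120833045480}{159516593}$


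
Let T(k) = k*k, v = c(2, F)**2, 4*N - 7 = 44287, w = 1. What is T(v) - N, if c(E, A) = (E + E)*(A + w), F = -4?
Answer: 19325/2 ≈ 9662.5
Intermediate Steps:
N = 22147/2 (N = 7/4 + (1/4)*44287 = 7/4 + 44287/4 = 22147/2 ≈ 11074.)
c(E, A) = 2*E*(1 + A) (c(E, A) = (E + E)*(A + 1) = (2*E)*(1 + A) = 2*E*(1 + A))
v = 144 (v = (2*2*(1 - 4))**2 = (2*2*(-3))**2 = (-12)**2 = 144)
T(k) = k**2
T(v) - N = 144**2 - 1*22147/2 = 20736 - 22147/2 = 19325/2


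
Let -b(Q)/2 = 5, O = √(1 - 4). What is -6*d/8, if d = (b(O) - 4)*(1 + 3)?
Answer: 42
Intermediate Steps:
O = I*√3 (O = √(-3) = I*√3 ≈ 1.732*I)
b(Q) = -10 (b(Q) = -2*5 = -10)
d = -56 (d = (-10 - 4)*(1 + 3) = -14*4 = -56)
-6*d/8 = -(-336)/8 = -6*(-7) = 42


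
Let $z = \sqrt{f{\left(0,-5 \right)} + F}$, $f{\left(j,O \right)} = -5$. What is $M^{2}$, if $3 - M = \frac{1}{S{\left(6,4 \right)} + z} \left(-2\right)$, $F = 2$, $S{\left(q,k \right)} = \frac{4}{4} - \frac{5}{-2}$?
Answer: $\frac{- 517 i + 300 \sqrt{3}}{- 37 i + 28 \sqrt{3}} \approx 11.913 - 1.5715 i$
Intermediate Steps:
$S{\left(q,k \right)} = \frac{7}{2}$ ($S{\left(q,k \right)} = 4 \cdot \frac{1}{4} - - \frac{5}{2} = 1 + \frac{5}{2} = \frac{7}{2}$)
$z = i \sqrt{3}$ ($z = \sqrt{-5 + 2} = \sqrt{-3} = i \sqrt{3} \approx 1.732 i$)
$M = 3 + \frac{2}{\frac{7}{2} + i \sqrt{3}}$ ($M = 3 - \frac{1}{\frac{7}{2} + i \sqrt{3}} \left(-2\right) = 3 - - \frac{2}{\frac{7}{2} + i \sqrt{3}} = 3 + \frac{2}{\frac{7}{2} + i \sqrt{3}} \approx 3.459 - 0.22715 i$)
$M^{2} = \left(\frac{211}{61} - \frac{8 i \sqrt{3}}{61}\right)^{2}$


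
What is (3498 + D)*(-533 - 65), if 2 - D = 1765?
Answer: -1037530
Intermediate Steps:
D = -1763 (D = 2 - 1*1765 = 2 - 1765 = -1763)
(3498 + D)*(-533 - 65) = (3498 - 1763)*(-533 - 65) = 1735*(-598) = -1037530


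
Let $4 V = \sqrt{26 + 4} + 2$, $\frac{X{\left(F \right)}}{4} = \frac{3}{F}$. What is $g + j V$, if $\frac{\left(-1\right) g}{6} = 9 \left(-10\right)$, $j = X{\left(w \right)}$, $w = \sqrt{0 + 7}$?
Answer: $540 + \frac{3 \sqrt{7} \left(2 + \sqrt{30}\right)}{7} \approx 548.48$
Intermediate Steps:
$w = \sqrt{7} \approx 2.6458$
$X{\left(F \right)} = \frac{12}{F}$ ($X{\left(F \right)} = 4 \frac{3}{F} = \frac{12}{F}$)
$j = \frac{12 \sqrt{7}}{7}$ ($j = \frac{12}{\sqrt{7}} = 12 \frac{\sqrt{7}}{7} = \frac{12 \sqrt{7}}{7} \approx 4.5356$)
$g = 540$ ($g = - 6 \cdot 9 \left(-10\right) = \left(-6\right) \left(-90\right) = 540$)
$V = \frac{1}{2} + \frac{\sqrt{30}}{4}$ ($V = \frac{\sqrt{26 + 4} + 2}{4} = \frac{\sqrt{30} + 2}{4} = \frac{2 + \sqrt{30}}{4} = \frac{1}{2} + \frac{\sqrt{30}}{4} \approx 1.8693$)
$g + j V = 540 + \frac{12 \sqrt{7}}{7} \left(\frac{1}{2} + \frac{\sqrt{30}}{4}\right) = 540 + \frac{12 \sqrt{7} \left(\frac{1}{2} + \frac{\sqrt{30}}{4}\right)}{7}$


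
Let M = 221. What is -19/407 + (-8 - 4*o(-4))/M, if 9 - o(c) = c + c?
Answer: -35131/89947 ≈ -0.39057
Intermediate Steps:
o(c) = 9 - 2*c (o(c) = 9 - (c + c) = 9 - 2*c)
-19/407 + (-8 - 4*o(-4))/M = -19/407 + (-8 - 4*(9 - 2*(-4)))/221 = -19*1/407 + (-8 - 4*(9 + 8))*(1/221) = -19/407 + (-8 - 4*17)*(1/221) = -19/407 + (-8 - 68)*(1/221) = -19/407 - 76*1/221 = -19/407 - 76/221 = -35131/89947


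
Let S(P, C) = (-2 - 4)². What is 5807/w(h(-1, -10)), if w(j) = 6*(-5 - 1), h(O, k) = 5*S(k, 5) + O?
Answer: -5807/36 ≈ -161.31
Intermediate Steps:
S(P, C) = 36 (S(P, C) = (-6)² = 36)
h(O, k) = 180 + O (h(O, k) = 5*36 + O = 180 + O)
w(j) = -36 (w(j) = 6*(-6) = -36)
5807/w(h(-1, -10)) = 5807/(-36) = 5807*(-1/36) = -5807/36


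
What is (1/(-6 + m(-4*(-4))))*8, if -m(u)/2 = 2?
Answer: -⅘ ≈ -0.80000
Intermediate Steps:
m(u) = -4 (m(u) = -2*2 = -4)
(1/(-6 + m(-4*(-4))))*8 = (1/(-6 - 4))*8 = (1/(-10))*8 = -⅒*1*8 = -⅒*8 = -⅘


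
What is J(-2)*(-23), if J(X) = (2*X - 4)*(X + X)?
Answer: -736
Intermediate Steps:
J(X) = 2*X*(-4 + 2*X) (J(X) = (-4 + 2*X)*(2*X) = 2*X*(-4 + 2*X))
J(-2)*(-23) = (4*(-2)*(-2 - 2))*(-23) = (4*(-2)*(-4))*(-23) = 32*(-23) = -736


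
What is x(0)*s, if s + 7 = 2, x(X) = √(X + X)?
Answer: 0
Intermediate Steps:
x(X) = √2*√X (x(X) = √(2*X) = √2*√X)
s = -5 (s = -7 + 2 = -5)
x(0)*s = (√2*√0)*(-5) = (√2*0)*(-5) = 0*(-5) = 0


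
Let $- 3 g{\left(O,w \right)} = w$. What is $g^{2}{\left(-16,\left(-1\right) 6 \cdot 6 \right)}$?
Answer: $144$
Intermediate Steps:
$g{\left(O,w \right)} = - \frac{w}{3}$
$g^{2}{\left(-16,\left(-1\right) 6 \cdot 6 \right)} = \left(- \frac{\left(-1\right) 6 \cdot 6}{3}\right)^{2} = \left(- \frac{\left(-6\right) 6}{3}\right)^{2} = \left(\left(- \frac{1}{3}\right) \left(-36\right)\right)^{2} = 12^{2} = 144$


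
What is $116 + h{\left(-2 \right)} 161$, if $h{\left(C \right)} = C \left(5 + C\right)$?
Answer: $-850$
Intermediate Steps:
$116 + h{\left(-2 \right)} 161 = 116 + - 2 \left(5 - 2\right) 161 = 116 + \left(-2\right) 3 \cdot 161 = 116 - 966 = -850$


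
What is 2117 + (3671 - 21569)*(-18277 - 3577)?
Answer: 391145009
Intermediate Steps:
2117 + (3671 - 21569)*(-18277 - 3577) = 2117 - 17898*(-21854) = 2117 + 391142892 = 391145009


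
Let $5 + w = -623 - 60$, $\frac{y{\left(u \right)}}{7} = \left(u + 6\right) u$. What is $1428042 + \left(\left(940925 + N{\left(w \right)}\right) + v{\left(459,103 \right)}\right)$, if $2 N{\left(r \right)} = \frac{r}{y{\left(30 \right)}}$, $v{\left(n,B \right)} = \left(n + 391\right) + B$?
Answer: $\frac{2239574357}{945} \approx 2.3699 \cdot 10^{6}$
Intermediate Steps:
$v{\left(n,B \right)} = 391 + B + n$ ($v{\left(n,B \right)} = \left(391 + n\right) + B = 391 + B + n$)
$y{\left(u \right)} = 7 u \left(6 + u\right)$ ($y{\left(u \right)} = 7 \left(u + 6\right) u = 7 \left(6 + u\right) u = 7 u \left(6 + u\right)$)
$w = -688$ ($w = -5 - 683 = -688$)
$N{\left(r \right)} = \frac{r}{15120}$ ($N{\left(r \right)} = \frac{r \frac{1}{7 \cdot 30 \left(6 + 30\right)}}{2} = \frac{r \frac{1}{7 \cdot 30 \cdot 36}}{2} = \frac{r \frac{1}{7560}}{2} = \frac{\frac{1}{7560} r}{2} = \frac{r}{15120}$)
$1428042 + \left(\left(940925 + N{\left(w \right)}\right) + v{\left(459,103 \right)}\right) = 1428042 + \left(\left(940925 + \frac{1}{15120} \left(-688\right)\right) + \left(391 + 103 + 459\right)\right) = 1428042 + \left(\left(940925 - \frac{43}{945}\right) + 953\right) = 1428042 + \left(\frac{889174082}{945} + 953\right) = 1428042 + \frac{890074667}{945} = \frac{2239574357}{945}$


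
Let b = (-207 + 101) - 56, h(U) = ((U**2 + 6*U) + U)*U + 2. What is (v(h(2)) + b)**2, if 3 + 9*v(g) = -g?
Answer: 2247001/81 ≈ 27741.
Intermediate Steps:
h(U) = 2 + U*(U**2 + 7*U) (h(U) = (U**2 + 7*U)*U + 2 = U*(U**2 + 7*U) + 2 = 2 + U*(U**2 + 7*U))
v(g) = -1/3 - g/9 (v(g) = -1/3 + (-g)/9 = -1/3 - g/9)
b = -162 (b = -106 - 56 = -162)
(v(h(2)) + b)**2 = ((-1/3 - (2 + 2**3 + 7*2**2)/9) - 162)**2 = ((-1/3 - (2 + 8 + 7*4)/9) - 162)**2 = ((-1/3 - (2 + 8 + 28)/9) - 162)**2 = ((-1/3 - 1/9*38) - 162)**2 = ((-1/3 - 38/9) - 162)**2 = (-41/9 - 162)**2 = (-1499/9)**2 = 2247001/81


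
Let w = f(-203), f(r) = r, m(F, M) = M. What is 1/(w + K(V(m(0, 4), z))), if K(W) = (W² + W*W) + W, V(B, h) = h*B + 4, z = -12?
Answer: 1/3625 ≈ 0.00027586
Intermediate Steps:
V(B, h) = 4 + B*h (V(B, h) = B*h + 4 = 4 + B*h)
w = -203
K(W) = W + 2*W² (K(W) = (W² + W²) + W = 2*W² + W = W + 2*W²)
1/(w + K(V(m(0, 4), z))) = 1/(-203 + (4 + 4*(-12))*(1 + 2*(4 + 4*(-12)))) = 1/(-203 + (4 - 48)*(1 + 2*(4 - 48))) = 1/(-203 - 44*(1 + 2*(-44))) = 1/(-203 - 44*(1 - 88)) = 1/(-203 - 44*(-87)) = 1/(-203 + 3828) = 1/3625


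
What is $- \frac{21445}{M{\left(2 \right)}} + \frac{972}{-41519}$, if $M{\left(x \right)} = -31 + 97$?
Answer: $- \frac{890439107}{2740254} \approx -324.95$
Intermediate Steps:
$M{\left(x \right)} = 66$
$- \frac{21445}{M{\left(2 \right)}} + \frac{972}{-41519} = - \frac{21445}{66} + \frac{972}{-41519} = \left(-21445\right) \frac{1}{66} + 972 \left(- \frac{1}{41519}\right) = - \frac{21445}{66} - \frac{972}{41519} = - \frac{890439107}{2740254}$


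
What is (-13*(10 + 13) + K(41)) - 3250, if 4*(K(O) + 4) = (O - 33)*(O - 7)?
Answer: -3485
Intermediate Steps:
K(O) = -4 + (-33 + O)*(-7 + O)/4 (K(O) = -4 + ((O - 33)*(O - 7))/4 = -4 + ((-33 + O)*(-7 + O))/4 = -4 + (-33 + O)*(-7 + O)/4)
(-13*(10 + 13) + K(41)) - 3250 = (-13*(10 + 13) + (215/4 - 10*41 + (1/4)*41**2)) - 3250 = (-13*23 + (215/4 - 410 + (1/4)*1681)) - 3250 = (-299 + (215/4 - 410 + 1681/4)) - 3250 = (-299 + 64) - 3250 = -235 - 3250 = -3485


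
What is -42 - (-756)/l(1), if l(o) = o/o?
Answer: 714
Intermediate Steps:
l(o) = 1
-42 - (-756)/l(1) = -42 - (-756)/1 = -42 - (-756) = -42 - 36*(-21) = -42 + 756 = 714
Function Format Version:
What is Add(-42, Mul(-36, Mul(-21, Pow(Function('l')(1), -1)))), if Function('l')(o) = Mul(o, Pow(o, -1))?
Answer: 714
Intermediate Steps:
Function('l')(o) = 1
Add(-42, Mul(-36, Mul(-21, Pow(Function('l')(1), -1)))) = Add(-42, Mul(-36, Mul(-21, Pow(1, -1)))) = Add(-42, Mul(-36, Mul(-21, 1))) = Add(-42, Mul(-36, -21)) = Add(-42, 756) = 714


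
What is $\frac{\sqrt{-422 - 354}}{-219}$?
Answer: $- \frac{2 i \sqrt{194}}{219} \approx - 0.1272 i$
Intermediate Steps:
$\frac{\sqrt{-422 - 354}}{-219} = \sqrt{-776} \left(- \frac{1}{219}\right) = 2 i \sqrt{194} \left(- \frac{1}{219}\right) = - \frac{2 i \sqrt{194}}{219}$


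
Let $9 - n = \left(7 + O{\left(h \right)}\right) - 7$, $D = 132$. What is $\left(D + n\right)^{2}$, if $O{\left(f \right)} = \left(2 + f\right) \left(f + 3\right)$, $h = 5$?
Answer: $7225$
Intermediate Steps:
$O{\left(f \right)} = \left(2 + f\right) \left(3 + f\right)$
$n = -47$ ($n = 9 - \left(\left(7 + \left(6 + 5^{2} + 5 \cdot 5\right)\right) - 7\right) = 9 - \left(\left(7 + \left(6 + 25 + 25\right)\right) - 7\right) = 9 - \left(\left(7 + 56\right) - 7\right) = 9 - \left(63 - 7\right) = 9 - 56 = -47$)
$\left(D + n\right)^{2} = \left(132 - 47\right)^{2} = 85^{2} = 7225$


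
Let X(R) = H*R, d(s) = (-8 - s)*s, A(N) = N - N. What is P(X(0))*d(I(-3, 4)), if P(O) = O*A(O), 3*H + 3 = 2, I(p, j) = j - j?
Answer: 0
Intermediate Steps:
A(N) = 0
I(p, j) = 0
H = -⅓ (H = -1 + (⅓)*2 = -1 + ⅔ = -⅓ ≈ -0.33333)
d(s) = s*(-8 - s)
X(R) = -R/3
P(O) = 0 (P(O) = O*0 = 0)
P(X(0))*d(I(-3, 4)) = 0*(-1*0*(8 + 0)) = 0*(-1*0*8) = 0*0 = 0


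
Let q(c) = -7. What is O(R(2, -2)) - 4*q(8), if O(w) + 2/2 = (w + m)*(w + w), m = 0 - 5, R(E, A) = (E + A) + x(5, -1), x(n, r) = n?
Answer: 27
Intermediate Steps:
R(E, A) = 5 + A + E (R(E, A) = (E + A) + 5 = (A + E) + 5 = 5 + A + E)
m = -5
O(w) = -1 + 2*w*(-5 + w) (O(w) = -1 + (w - 5)*(w + w) = -1 + (-5 + w)*(2*w) = -1 + 2*w*(-5 + w))
O(R(2, -2)) - 4*q(8) = (-1 - 10*(5 - 2 + 2) + 2*(5 - 2 + 2)²) - 4*(-7) = (-1 - 10*5 + 2*5²) + 28 = (-1 - 50 + 2*25) + 28 = (-1 - 50 + 50) + 28 = -1 + 28 = 27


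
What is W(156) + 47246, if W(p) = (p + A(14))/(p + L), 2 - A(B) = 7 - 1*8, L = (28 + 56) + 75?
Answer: 4960883/105 ≈ 47247.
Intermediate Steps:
L = 159 (L = 84 + 75 = 159)
A(B) = 3 (A(B) = 2 - (7 - 1*8) = 2 - (7 - 8) = 2 - 1*(-1) = 2 + 1 = 3)
W(p) = (3 + p)/(159 + p) (W(p) = (p + 3)/(p + 159) = (3 + p)/(159 + p))
W(156) + 47246 = (3 + 156)/(159 + 156) + 47246 = 159/315 + 47246 = (1/315)*159 + 47246 = 53/105 + 47246 = 4960883/105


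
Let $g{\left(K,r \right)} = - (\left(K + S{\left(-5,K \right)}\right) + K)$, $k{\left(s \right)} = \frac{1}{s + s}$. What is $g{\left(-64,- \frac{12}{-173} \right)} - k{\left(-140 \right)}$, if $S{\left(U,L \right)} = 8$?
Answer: $\frac{33601}{280} \approx 120.0$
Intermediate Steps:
$k{\left(s \right)} = \frac{1}{2 s}$
$g{\left(K,r \right)} = -8 - 2 K$ ($g{\left(K,r \right)} = - (\left(K + 8\right) + K) = - (\left(8 + K\right) + K) = - (8 + 2 K) = -8 - 2 K$)
$g{\left(-64,- \frac{12}{-173} \right)} - k{\left(-140 \right)} = \left(-8 - -128\right) - \frac{1}{2 \left(-140\right)} = \left(-8 + 128\right) - \frac{1}{2} \left(- \frac{1}{140}\right) = 120 - - \frac{1}{280} = 120 + \frac{1}{280} = \frac{33601}{280}$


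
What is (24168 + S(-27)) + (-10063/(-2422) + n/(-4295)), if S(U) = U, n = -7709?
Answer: 251188402873/10402490 ≈ 24147.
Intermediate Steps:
(24168 + S(-27)) + (-10063/(-2422) + n/(-4295)) = (24168 - 27) + (-10063/(-2422) - 7709/(-4295)) = 24141 + (-10063*(-1/2422) - 7709*(-1/4295)) = 24141 + (10063/2422 + 7709/4295) = 24141 + 61891783/10402490 = 251188402873/10402490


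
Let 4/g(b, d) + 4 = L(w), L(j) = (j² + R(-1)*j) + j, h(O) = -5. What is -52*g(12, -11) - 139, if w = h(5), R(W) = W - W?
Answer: -152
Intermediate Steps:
R(W) = 0
w = -5
L(j) = j + j² (L(j) = (j² + 0*j) + j = (j² + 0) + j = j² + j = j + j²)
g(b, d) = ¼ (g(b, d) = 4/(-4 - 5*(1 - 5)) = 4/(-4 - 5*(-4)) = 4/(-4 + 20) = 4/16 = 4*(1/16) = ¼)
-52*g(12, -11) - 139 = -52*¼ - 139 = -13 - 139 = -152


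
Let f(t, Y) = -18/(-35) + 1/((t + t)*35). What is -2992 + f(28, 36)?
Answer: -5863311/1960 ≈ -2991.5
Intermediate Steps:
f(t, Y) = 18/35 + 1/(70*t) (f(t, Y) = -18*(-1/35) + (1/35)/(2*t) = 18/35 + (1/(2*t))*(1/35) = 18/35 + 1/(70*t))
-2992 + f(28, 36) = -2992 + (1/70)*(1 + 36*28)/28 = -2992 + (1/70)*(1/28)*(1 + 1008) = -2992 + (1/70)*(1/28)*1009 = -2992 + 1009/1960 = -5863311/1960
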